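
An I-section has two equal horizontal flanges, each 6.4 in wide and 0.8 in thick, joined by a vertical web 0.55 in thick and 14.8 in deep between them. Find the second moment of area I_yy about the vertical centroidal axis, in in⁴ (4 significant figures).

I_yy ≈ 35.16 in⁴

Break the section into simple shapes (no overlaps), measuring from the bottom-left corner of the bounding box.
Bottom flange: 6.4 × 0.8, A = 5.12 in², x = 3.2 in, Ī = 17.4763 in⁴.
Web: 0.55 × 14.8, A = 8.14 in², x = 3.2 in, Ī = 0.205196 in⁴.
Top flange: 6.4 × 0.8, A = 5.12 in², x = 3.2 in, Ī = 17.4763 in⁴.
By symmetry the centroid is at mid-width, x̄ = 3.2 in.
All pieces are centred on the vertical centroidal axis, so I = ΣĪ = 35.1577 in⁴.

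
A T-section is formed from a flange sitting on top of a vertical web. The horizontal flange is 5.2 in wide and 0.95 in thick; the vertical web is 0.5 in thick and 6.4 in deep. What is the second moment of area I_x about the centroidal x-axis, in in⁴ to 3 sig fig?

Decompose the section into non-overlapping parts with the origin at the bottom-left of its bounding rectangle.
Flange: 5.2 × 0.95, A = 4.94 in², y = 6.875 in, Ī = 0.37153 in⁴.
Web: 0.5 × 6.4, A = 3.2 in², y = 3.2 in, Ī = 10.923 in⁴.
Centroid: ȳ = ΣA·y / ΣA = 5.4303 in.
Transfer each piece to the centroidal x-axis using Ī + A·d² with d = y − 5.4303:
  flange: d = 1.4447 in → contributes +10.682 in⁴
  web: d = -2.2303 in → contributes +26.84 in⁴
Total I = 37.522 in⁴.

I_x ≈ 37.5 in⁴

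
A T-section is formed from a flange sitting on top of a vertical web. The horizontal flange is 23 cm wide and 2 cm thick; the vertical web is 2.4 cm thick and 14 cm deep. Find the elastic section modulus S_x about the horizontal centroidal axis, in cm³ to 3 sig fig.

Treat the section as a set of non-overlapping primitives; coordinates are from the bounding-box lower-left.
Flange: 23 × 2, A = 46 cm², y = 15 cm, Ī = 15.333 cm⁴.
Web: 2.4 × 14, A = 33.6 cm², y = 7 cm, Ī = 548.8 cm⁴.
Centroid: ȳ = ΣA·y / ΣA = 11.623 cm.
Transfer each piece to the horizontal centroidal axis using Ī + A·d² with d = y − 11.623:
  flange: d = 3.3769 cm → contributes +539.89 cm⁴
  web: d = -4.6231 cm → contributes +1266.9 cm⁴
Total I = 1806.8 cm⁴.
Extreme fibre distance c = 11.623 cm; S = I/c = 155.45 cm³.

S_x ≈ 155 cm³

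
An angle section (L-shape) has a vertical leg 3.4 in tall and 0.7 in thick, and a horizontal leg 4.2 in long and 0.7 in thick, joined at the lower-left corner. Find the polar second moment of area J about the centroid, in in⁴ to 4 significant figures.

J ≈ 12.52 in⁴

Treat the section as a set of non-overlapping primitives; coordinates are from the bounding-box lower-left.
Vertical leg: 0.7 × 3.4, A = 2.38 in², y = 1.7 in, Ī = 2.29273 in⁴.
Horizontal leg (remainder): 3.5 × 0.7, A = 2.45 in², y = 0.35 in, Ī = 0.100042 in⁴.
Centroid: ȳ = ΣA·y / ΣA = 1.01522 in.
Transfer each piece to the centroidal x-axis using Ī + A·d² with d = y − 1.01522:
  vertical leg: d = 0.684783 in → contributes +3.40878 in⁴
  horizontal leg (remainder): d = -0.665217 in → contributes +1.1842 in⁴
Total I = 4.59298 in⁴.
For the y-axis: x̄ = 1.41522 in.
Repeating about the centroidal y-axis gives I_y = 7.92218 in⁴.
Polar second moment: J = I_x + I_y = 12.5152 in⁴.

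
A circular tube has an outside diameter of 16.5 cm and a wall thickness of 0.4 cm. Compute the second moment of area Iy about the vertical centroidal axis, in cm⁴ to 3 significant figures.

Split into non-overlapping primitives; take the origin at the lower-left of the bounding box.
Outer circle: ⌀16.5, A = 213.82 cm², x = 8.25 cm, Ī = 3638.4 cm⁴.
Bore (subtracted): ⌀15.7, A = 193.59 cm², x = 8.25 cm, Ī = 2982.4 cm⁴.
By symmetry the centroid is at mid-width, x̄ = 8.25 cm.
All pieces are centred on the vertical centroidal axis, so I = ΣĪ (holes subtracted) = 655.94 cm⁴.

Iy ≈ 656 cm⁴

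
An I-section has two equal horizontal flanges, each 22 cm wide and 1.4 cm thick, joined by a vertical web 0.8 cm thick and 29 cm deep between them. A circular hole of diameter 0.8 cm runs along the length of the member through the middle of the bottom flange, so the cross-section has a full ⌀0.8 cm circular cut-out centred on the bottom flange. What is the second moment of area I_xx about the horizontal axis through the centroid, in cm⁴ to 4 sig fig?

I_xx ≈ 1.575 × 10⁴ cm⁴

Split into non-overlapping primitives; take the origin at the lower-left of the bounding box.
Bottom flange: 22 × 1.4, A = 30.8 cm², y = 0.7 cm, Ī = 5.03067 cm⁴.
Web: 0.8 × 29, A = 23.2 cm², y = 15.9 cm, Ī = 1625.93 cm⁴.
Top flange: 22 × 1.4, A = 30.8 cm², y = 31.1 cm, Ī = 5.03067 cm⁴.
Hole (subtracted): ⌀0.8, A = 0.502655 cm², y = 0.7 cm, Ī = 0.0201062 cm⁴.
Centroid: ȳ = ΣA·y / ΣA = 15.9906 cm.
Transfer each piece to the horizontal axis through the centroid using Ī + A·d² with d = y − 15.9906:
  bottom flange: d = -15.2906 cm → contributes +7206.18 cm⁴
  web: d = -0.0906358 cm → contributes +1626.12 cm⁴
  top flange: d = 15.1094 cm → contributes +7036.45 cm⁴
  hole: d = -15.2906 cm → contributes −117.543 cm⁴
Total I = 15751.2 cm⁴.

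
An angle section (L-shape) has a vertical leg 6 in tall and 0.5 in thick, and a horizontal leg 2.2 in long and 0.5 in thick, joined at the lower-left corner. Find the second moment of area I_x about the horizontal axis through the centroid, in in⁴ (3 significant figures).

Treat the section as a set of non-overlapping primitives; coordinates are from the bounding-box lower-left.
Vertical leg: 0.5 × 6, A = 3 in², y = 3 in, Ī = 9 in⁴.
Horizontal leg (remainder): 1.7 × 0.5, A = 0.85 in², y = 0.25 in, Ī = 0.017708 in⁴.
Centroid: ȳ = ΣA·y / ΣA = 2.3929 in.
Transfer each piece to the horizontal axis through the centroid using Ī + A·d² with d = y − 2.3929:
  vertical leg: d = 0.60714 in → contributes +10.106 in⁴
  horizontal leg (remainder): d = -2.1429 in → contributes +3.9208 in⁴
Total I = 14.027 in⁴.

I_x ≈ 14.0 in⁴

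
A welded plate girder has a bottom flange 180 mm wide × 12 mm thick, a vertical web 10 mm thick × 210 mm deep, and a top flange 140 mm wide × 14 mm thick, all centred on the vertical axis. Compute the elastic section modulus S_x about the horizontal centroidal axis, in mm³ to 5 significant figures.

S_x ≈ 4.8186 × 10⁵ mm³

Split into non-overlapping primitives; take the origin at the lower-left of the bounding box.
Bottom plate: 180 × 12, A = 2 160 mm², y = 6 mm, Ī = 25 920 mm⁴.
Web plate: 10 × 210, A = 2 100 mm², y = 117 mm, Ī = 7 717 500 mm⁴.
Top plate: 140 × 14, A = 1 960 mm², y = 229 mm, Ī = 32013.33 mm⁴.
Centroid: ȳ = ΣA·y / ΣA = 113.746 mm.
Transfer each piece to the horizontal centroidal axis using Ī + A·d² with d = y − 113.746:
  bottom plate: d = -107.746 mm → contributes +25 101 784 mm⁴
  web plate: d = 3.254019 mm → contributes +7 739 736 mm⁴
  top plate: d = 115.254 mm → contributes +26 067 652 mm⁴
Total I = 58 909 172 mm⁴.
Extreme fibre distance c = 122.254 mm; S = I/c = 481858.8 mm³.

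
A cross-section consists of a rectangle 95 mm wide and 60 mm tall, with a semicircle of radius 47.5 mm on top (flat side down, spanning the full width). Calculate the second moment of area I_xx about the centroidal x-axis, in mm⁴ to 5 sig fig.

I_xx ≈ 7.7670 × 10⁶ mm⁴

Break the section into simple shapes (no overlaps), measuring from the bottom-left corner of the bounding box.
Rectangular body: 95 × 60, A = 5 700 mm², y = 30 mm, Ī = 1 710 000 mm⁴.
Semicircular cap: semicircle r = 47.5, A = 3544.109 mm², y = 80.15963 mm, Ī = 558735.8 mm⁴.
Centroid: ȳ = ΣA·y / ΣA = 49.23075 mm.
Transfer each piece to the centroidal x-axis using Ī + A·d² with d = y − 49.23075:
  rectangular body: d = -19.23075 mm → contributes +3 817 985 mm⁴
  semicircular cap: d = 30.92887 mm → contributes +3 949 013 mm⁴
Total I = 7 766 998 mm⁴.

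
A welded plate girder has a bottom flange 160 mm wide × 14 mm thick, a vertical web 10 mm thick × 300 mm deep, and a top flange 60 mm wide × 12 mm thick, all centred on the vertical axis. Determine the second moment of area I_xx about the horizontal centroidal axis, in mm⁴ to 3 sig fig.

I_xx ≈ 8.57 × 10⁷ mm⁴

Break the section into simple shapes (no overlaps), measuring from the bottom-left corner of the bounding box.
Bottom plate: 160 × 14, A = 2 240 mm², y = 7 mm, Ī = 36 587 mm⁴.
Web plate: 10 × 300, A = 3 000 mm², y = 164 mm, Ī = 22 500 000 mm⁴.
Top plate: 60 × 12, A = 720 mm², y = 320 mm, Ī = 8 640 mm⁴.
Centroid: ȳ = ΣA·y / ΣA = 123.84 mm.
Transfer each piece to the horizontal centroidal axis using Ī + A·d² with d = y − 123.84:
  bottom plate: d = -116.84 mm → contributes +30 615 576 mm⁴
  web plate: d = 40.161 mm → contributes +27 338 736 mm⁴
  top plate: d = 196.16 mm → contributes +27 713 640 mm⁴
Total I = 85 667 952 mm⁴.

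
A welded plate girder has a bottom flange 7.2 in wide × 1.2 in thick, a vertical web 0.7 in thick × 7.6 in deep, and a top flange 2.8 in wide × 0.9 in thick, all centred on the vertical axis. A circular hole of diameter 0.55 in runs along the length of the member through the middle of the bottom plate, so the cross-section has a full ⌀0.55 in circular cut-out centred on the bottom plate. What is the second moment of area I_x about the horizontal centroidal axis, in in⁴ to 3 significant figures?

Treat the section as a set of non-overlapping primitives; coordinates are from the bounding-box lower-left.
Bottom plate: 7.2 × 1.2, A = 8.64 in², y = 0.6 in, Ī = 1.0368 in⁴.
Web plate: 0.7 × 7.6, A = 5.32 in², y = 5 in, Ī = 25.607 in⁴.
Top plate: 2.8 × 0.9, A = 2.52 in², y = 9.25 in, Ī = 0.1701 in⁴.
Hole (subtracted): ⌀0.55, A = 0.23758 in², y = 0.6 in, Ī = 0.0044918 in⁴.
Centroid: ȳ = ΣA·y / ΣA = 3.3832 in.
Transfer each piece to the horizontal centroidal axis using Ī + A·d² with d = y − 3.3832:
  bottom plate: d = -2.7832 in → contributes +67.964 in⁴
  web plate: d = 1.6168 in → contributes +39.514 in⁴
  top plate: d = 5.8668 in → contributes +86.907 in⁴
  hole: d = -2.7832 in → contributes −1.8449 in⁴
Total I = 192.54 in⁴.

I_x ≈ 193 in⁴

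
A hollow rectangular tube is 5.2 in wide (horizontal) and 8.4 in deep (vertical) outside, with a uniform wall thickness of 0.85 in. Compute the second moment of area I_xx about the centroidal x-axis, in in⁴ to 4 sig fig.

I_xx ≈ 169.1 in⁴

Treat the section as a set of non-overlapping primitives; coordinates are from the bounding-box lower-left.
Outer rectangle: 5.2 × 8.4, A = 43.68 in², y = 4.2 in, Ī = 256.838 in⁴.
Inner void (subtracted): 3.5 × 6.7, A = 23.45 in², y = 4.2 in, Ī = 87.7225 in⁴.
By symmetry the centroid is at mid-height, ȳ = 4.2 in.
All pieces are centred on the centroidal x-axis, so I = ΣĪ (holes subtracted) = 169.116 in⁴.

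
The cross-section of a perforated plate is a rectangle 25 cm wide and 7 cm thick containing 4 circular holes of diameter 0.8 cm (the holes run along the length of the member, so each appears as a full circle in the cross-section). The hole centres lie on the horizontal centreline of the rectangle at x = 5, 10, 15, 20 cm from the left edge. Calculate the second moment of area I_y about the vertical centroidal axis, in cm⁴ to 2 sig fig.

Split into non-overlapping primitives; take the origin at the lower-left of the bounding box.
Plate: 25 × 7, A = 175 cm², x = 12.5 cm, Ī = 9 115 cm⁴.
Hole 1 (subtracted): ⌀0.8, A = 0.5027 cm², x = 5 cm, Ī = 0.02011 cm⁴.
Hole 2 (subtracted): ⌀0.8, A = 0.5027 cm², x = 10 cm, Ī = 0.02011 cm⁴.
Hole 3 (subtracted): ⌀0.8, A = 0.5027 cm², x = 15 cm, Ī = 0.02011 cm⁴.
Hole 4 (subtracted): ⌀0.8, A = 0.5027 cm², x = 20 cm, Ī = 0.02011 cm⁴.
By symmetry the centroid is at mid-width, x̄ = 12.5 cm.
Transfer each piece to the vertical centroidal axis using Ī + A·d² with d = x − 12.5:
  plate: d = 0 cm → contributes +9 115 cm⁴
  hole 1: d = -7.5 cm → contributes −28.29 cm⁴
  hole 2: d = -2.5 cm → contributes −3.162 cm⁴
  hole 3: d = 2.5 cm → contributes −3.162 cm⁴
  hole 4: d = 7.5 cm → contributes −28.29 cm⁴
Total I = 9 052 cm⁴.

I_y ≈ 9100 cm⁴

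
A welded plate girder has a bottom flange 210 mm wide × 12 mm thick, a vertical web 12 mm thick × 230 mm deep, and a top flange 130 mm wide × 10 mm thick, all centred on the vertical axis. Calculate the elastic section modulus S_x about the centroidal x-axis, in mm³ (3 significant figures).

Decompose the section into non-overlapping parts with the origin at the bottom-left of its bounding rectangle.
Bottom plate: 210 × 12, A = 2 520 mm², y = 6 mm, Ī = 30 240 mm⁴.
Web plate: 12 × 230, A = 2 760 mm², y = 127 mm, Ī = 12 167 000 mm⁴.
Top plate: 130 × 10, A = 1 300 mm², y = 247 mm, Ī = 10 833 mm⁴.
Centroid: ȳ = ΣA·y / ΣA = 104.37 mm.
Transfer each piece to the centroidal x-axis using Ī + A·d² with d = y − 104.37:
  bottom plate: d = -98.368 mm → contributes +24 414 315 mm⁴
  web plate: d = 22.632 mm → contributes +13 580 720 mm⁴
  top plate: d = 142.63 mm → contributes +26 457 968 mm⁴
Total I = 64 453 003 mm⁴.
Extreme fibre distance c = 147.63 mm; S = I/c = 436 578 mm³.

S_x ≈ 4.37 × 10⁵ mm³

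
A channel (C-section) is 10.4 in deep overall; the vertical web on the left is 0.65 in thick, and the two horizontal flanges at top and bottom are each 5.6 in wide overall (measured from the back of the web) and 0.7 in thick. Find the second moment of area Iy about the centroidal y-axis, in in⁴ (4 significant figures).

Iy ≈ 41.22 in⁴

Break the section into simple shapes (no overlaps), measuring from the bottom-left corner of the bounding box.
Web: 0.65 × 10.4, A = 6.76 in², x = 0.325 in, Ī = 0.238008 in⁴.
Top flange (beyond web): 4.95 × 0.7, A = 3.465 in², x = 3.125 in, Ī = 7.0751 in⁴.
Bottom flange (beyond web): 4.95 × 0.7, A = 3.465 in², x = 3.125 in, Ī = 7.0751 in⁴.
Centroid: x̄ = ΣA·x / ΣA = 1.74238 in.
Transfer each piece to the centroidal y-axis using Ī + A·d² with d = x − 1.74238:
  web: d = -1.41738 in → contributes +13.8187 in⁴
  top flange (beyond web): d = 1.38262 in → contributes +13.6989 in⁴
  bottom flange (beyond web): d = 1.38262 in → contributes +13.6989 in⁴
Total I = 41.2165 in⁴.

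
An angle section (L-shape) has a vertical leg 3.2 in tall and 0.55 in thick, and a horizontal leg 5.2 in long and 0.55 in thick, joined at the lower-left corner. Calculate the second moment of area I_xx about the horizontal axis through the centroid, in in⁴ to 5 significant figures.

I_xx ≈ 3.3967 in⁴

Treat the section as a set of non-overlapping primitives; coordinates are from the bounding-box lower-left.
Vertical leg: 0.55 × 3.2, A = 1.76 in², y = 1.6 in, Ī = 1.501867 in⁴.
Horizontal leg (remainder): 4.65 × 0.55, A = 2.5575 in², y = 0.275 in, Ī = 0.06447031 in⁴.
Centroid: ȳ = ΣA·y / ΣA = 0.8151274 in.
Transfer each piece to the horizontal axis through the centroid using Ī + A·d² with d = y − 0.8151274:
  vertical leg: d = 0.7848726 in → contributes +2.586071 in⁴
  horizontal leg (remainder): d = -0.5401274 in → contributes +0.8105892 in⁴
Total I = 3.39666 in⁴.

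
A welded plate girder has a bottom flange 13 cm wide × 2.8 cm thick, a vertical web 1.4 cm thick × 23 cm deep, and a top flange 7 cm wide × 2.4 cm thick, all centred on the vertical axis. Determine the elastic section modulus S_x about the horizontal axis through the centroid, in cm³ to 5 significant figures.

S_x ≈ 559.16 cm³

Break the section into simple shapes (no overlaps), measuring from the bottom-left corner of the bounding box.
Bottom plate: 13 × 2.8, A = 36.4 cm², y = 1.4 cm, Ī = 23.78133 cm⁴.
Web plate: 1.4 × 23, A = 32.2 cm², y = 14.3 cm, Ī = 1419.483 cm⁴.
Top plate: 7 × 2.4, A = 16.8 cm², y = 27 cm, Ī = 8.064 cm⁴.
Centroid: ȳ = ΣA·y / ΣA = 11.3 cm.
Transfer each piece to the horizontal axis through the centroid using Ī + A·d² with d = y − 11.3:
  bottom plate: d = -9.9 cm → contributes +3591.345 cm⁴
  web plate: d = 3 cm → contributes +1709.283 cm⁴
  top plate: d = 15.7 cm → contributes +4149.096 cm⁴
Total I = 9449.725 cm⁴.
Extreme fibre distance c = 16.9 cm; S = I/c = 559.1553 cm³.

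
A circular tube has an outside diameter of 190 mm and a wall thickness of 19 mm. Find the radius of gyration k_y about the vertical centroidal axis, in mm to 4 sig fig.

Break the section into simple shapes (no overlaps), measuring from the bottom-left corner of the bounding box.
Outer circle: ⌀190, A = 28352.9 mm², x = 95 mm, Ī = 63 971 171 mm⁴.
Bore (subtracted): ⌀152, A = 18145.8 mm², x = 95 mm, Ī = 26 202 592 mm⁴.
By symmetry the centroid is at mid-width, x̄ = 95 mm.
All pieces are centred on the vertical centroidal axis, so I = ΣĪ (holes subtracted) = 37 768 580 mm⁴.
Radius of gyration: k = √(I/A) = √(37 768 580 / 10 207) = 60.8297 mm.

k_y ≈ 60.83 mm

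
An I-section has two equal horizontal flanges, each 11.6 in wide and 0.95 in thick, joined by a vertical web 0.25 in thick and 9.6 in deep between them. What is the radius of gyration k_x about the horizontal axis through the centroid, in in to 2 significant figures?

k_x ≈ 5.1 in

Split into non-overlapping primitives; take the origin at the lower-left of the bounding box.
Bottom flange: 11.6 × 0.95, A = 11.02 in², y = 0.475 in, Ī = 0.8288 in⁴.
Web: 0.25 × 9.6, A = 2.4 in², y = 5.75 in, Ī = 18.43 in⁴.
Top flange: 11.6 × 0.95, A = 11.02 in², y = 11.03 in, Ī = 0.8288 in⁴.
By symmetry the centroid is at mid-height, ȳ = 5.75 in.
Transfer each piece to the horizontal axis through the centroid using Ī + A·d² with d = y − 5.75:
  bottom flange: d = -5.275 in → contributes +307.5 in⁴
  web: d = 0 in → contributes +18.43 in⁴
  top flange: d = 5.275 in → contributes +307.5 in⁴
Total I = 633.4 in⁴.
Radius of gyration: k = √(I/A) = √(633.4 / 24.44) = 5.091 in.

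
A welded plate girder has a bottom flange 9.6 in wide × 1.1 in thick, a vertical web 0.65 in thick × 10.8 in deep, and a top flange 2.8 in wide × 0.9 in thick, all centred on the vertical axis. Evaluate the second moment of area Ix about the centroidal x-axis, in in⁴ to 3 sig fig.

Decompose the section into non-overlapping parts with the origin at the bottom-left of its bounding rectangle.
Bottom plate: 9.6 × 1.1, A = 10.56 in², y = 0.55 in, Ī = 1.0648 in⁴.
Web plate: 0.65 × 10.8, A = 7.02 in², y = 6.5 in, Ī = 68.234 in⁴.
Top plate: 2.8 × 0.9, A = 2.52 in², y = 12.35 in, Ī = 0.1701 in⁴.
Centroid: ȳ = ΣA·y / ΣA = 4.1075 in.
Transfer each piece to the centroidal x-axis using Ī + A·d² with d = y − 4.1075:
  bottom plate: d = -3.5575 in → contributes +134.71 in⁴
  web plate: d = 2.3925 in → contributes +108.42 in⁴
  top plate: d = 8.2425 in → contributes +171.38 in⁴
Total I = 414.5 in⁴.

Ix ≈ 415 in⁴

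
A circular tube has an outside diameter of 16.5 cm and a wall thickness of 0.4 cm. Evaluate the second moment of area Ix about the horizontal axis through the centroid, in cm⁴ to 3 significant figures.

Ix ≈ 656 cm⁴

Treat the section as a set of non-overlapping primitives; coordinates are from the bounding-box lower-left.
Outer circle: ⌀16.5, A = 213.82 cm², y = 8.25 cm, Ī = 3638.4 cm⁴.
Bore (subtracted): ⌀15.7, A = 193.59 cm², y = 8.25 cm, Ī = 2982.4 cm⁴.
By symmetry the centroid is at mid-height, ȳ = 8.25 cm.
All pieces are centred on the horizontal axis through the centroid, so I = ΣĪ (holes subtracted) = 655.94 cm⁴.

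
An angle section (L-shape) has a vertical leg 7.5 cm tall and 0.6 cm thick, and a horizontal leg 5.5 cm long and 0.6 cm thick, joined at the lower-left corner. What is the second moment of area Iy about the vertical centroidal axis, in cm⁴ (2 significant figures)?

Split into non-overlapping primitives; take the origin at the lower-left of the bounding box.
Vertical leg: 0.6 × 7.5, A = 4.5 cm², x = 0.3 cm, Ī = 0.135 cm⁴.
Horizontal leg (remainder): 4.9 × 0.6, A = 2.94 cm², x = 3.05 cm, Ī = 5.882 cm⁴.
Centroid: x̄ = ΣA·x / ΣA = 1.387 cm.
Transfer each piece to the vertical centroidal axis using Ī + A·d² with d = x − 1.387:
  vertical leg: d = -1.087 cm → contributes +5.449 cm⁴
  horizontal leg (remainder): d = 1.663 cm → contributes +14.02 cm⁴
Total I = 19.47 cm⁴.

Iy ≈ 19 cm⁴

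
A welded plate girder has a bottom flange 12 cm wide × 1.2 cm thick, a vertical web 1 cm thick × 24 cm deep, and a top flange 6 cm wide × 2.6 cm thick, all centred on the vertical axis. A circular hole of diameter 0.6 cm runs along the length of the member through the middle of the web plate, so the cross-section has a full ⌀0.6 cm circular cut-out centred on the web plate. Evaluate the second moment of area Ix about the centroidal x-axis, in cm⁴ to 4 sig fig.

Ix ≈ 6196 cm⁴

Break the section into simple shapes (no overlaps), measuring from the bottom-left corner of the bounding box.
Bottom plate: 12 × 1.2, A = 14.4 cm², y = 0.6 cm, Ī = 1.728 cm⁴.
Web plate: 1 × 24, A = 24 cm², y = 13.2 cm, Ī = 1 152 cm⁴.
Top plate: 6 × 2.6, A = 15.6 cm², y = 26.5 cm, Ī = 8.788 cm⁴.
Hole (subtracted): ⌀0.6, A = 0.282743 cm², y = 13.2 cm, Ī = 0.00636173 cm⁴.
Centroid: ȳ = ΣA·y / ΣA = 13.6848 cm.
Transfer each piece to the centroidal x-axis using Ī + A·d² with d = y − 13.6848:
  bottom plate: d = -13.0848 cm → contributes +2467.17 cm⁴
  web plate: d = -0.48476 cm → contributes +1157.64 cm⁴
  top plate: d = 12.8152 cm → contributes +2570.78 cm⁴
  hole: d = -0.48476 cm → contributes −0.0728043 cm⁴
Total I = 6195.51 cm⁴.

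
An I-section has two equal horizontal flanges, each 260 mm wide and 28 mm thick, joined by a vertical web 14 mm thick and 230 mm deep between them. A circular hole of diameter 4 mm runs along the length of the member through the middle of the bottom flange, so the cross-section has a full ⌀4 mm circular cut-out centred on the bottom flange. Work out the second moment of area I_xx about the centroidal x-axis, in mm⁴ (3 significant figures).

Break the section into simple shapes (no overlaps), measuring from the bottom-left corner of the bounding box.
Bottom flange: 260 × 28, A = 7 280 mm², y = 14 mm, Ī = 475 627 mm⁴.
Web: 14 × 230, A = 3 220 mm², y = 143 mm, Ī = 14 194 833 mm⁴.
Top flange: 260 × 28, A = 7 280 mm², y = 272 mm, Ī = 475 627 mm⁴.
Hole (subtracted): ⌀4, A = 12.566 mm², y = 14 mm, Ī = 12.566 mm⁴.
Centroid: ȳ = ΣA·y / ΣA = 143.09 mm.
Transfer each piece to the centroidal x-axis using Ī + A·d² with d = y − 143.09:
  bottom flange: d = -129.09 mm → contributes +121 793 534 mm⁴
  web: d = -0.091238 mm → contributes +14 194 860 mm⁴
  top flange: d = 128.91 mm → contributes +121 450 801 mm⁴
  hole: d = -129.09 mm → contributes −209 425 mm⁴
Total I = 257 229 769 mm⁴.

I_xx ≈ 2.57 × 10⁸ mm⁴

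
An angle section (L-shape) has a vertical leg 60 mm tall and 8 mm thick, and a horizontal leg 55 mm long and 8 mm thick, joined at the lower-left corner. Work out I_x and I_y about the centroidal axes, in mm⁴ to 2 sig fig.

I_x ≈ 2.9 × 10⁵ mm⁴, I_y ≈ 2.3 × 10⁵ mm⁴

Break the section into simple shapes (no overlaps), measuring from the bottom-left corner of the bounding box.
Vertical leg: 8 × 60, A = 480 mm², y = 30 mm, Ī = 144 000 mm⁴.
Horizontal leg (remainder): 47 × 8, A = 376 mm², y = 4 mm, Ī = 2 005 mm⁴.
Centroid: ȳ = ΣA·y / ΣA = 18.58 mm.
Transfer each piece to the centroidal x-axis using Ī + A·d² with d = y − 18.58:
  vertical leg: d = 11.42 mm → contributes +206 606 mm⁴
  horizontal leg (remainder): d = -14.58 mm → contributes +81 928 mm⁴
Total I = 288 534 mm⁴.
For the y-axis: x̄ = 16.08 mm.
Repeating about the centroidal y-axis gives I_y = 231 224 mm⁴.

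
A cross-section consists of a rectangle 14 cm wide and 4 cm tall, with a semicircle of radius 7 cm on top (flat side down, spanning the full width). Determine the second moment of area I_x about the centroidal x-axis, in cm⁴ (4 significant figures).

I_x ≈ 1139 cm⁴

Split into non-overlapping primitives; take the origin at the lower-left of the bounding box.
Rectangular body: 14 × 4, A = 56 cm², y = 2 cm, Ī = 74.6667 cm⁴.
Semicircular cap: semicircle r = 7, A = 76.969 cm², y = 6.97089 cm, Ī = 263.526 cm⁴.
Centroid: ȳ = ΣA·y / ΣA = 4.8774 cm.
Transfer each piece to the centroidal x-axis using Ī + A·d² with d = y − 4.8774:
  rectangular body: d = -2.8774 cm → contributes +538.314 cm⁴
  semicircular cap: d = 2.09349 cm → contributes +600.86 cm⁴
Total I = 1139.17 cm⁴.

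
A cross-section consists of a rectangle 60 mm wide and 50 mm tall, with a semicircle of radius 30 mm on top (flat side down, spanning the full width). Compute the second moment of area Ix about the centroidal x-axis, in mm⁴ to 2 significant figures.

Ix ≈ 2.1 × 10⁶ mm⁴

Decompose the section into non-overlapping parts with the origin at the bottom-left of its bounding rectangle.
Rectangular body: 60 × 50, A = 3 000 mm², y = 25 mm, Ī = 625 000 mm⁴.
Semicircular cap: semicircle r = 30, A = 1 414 mm², y = 62.73 mm, Ī = 88 903 mm⁴.
Centroid: ȳ = ΣA·y / ΣA = 37.09 mm.
Transfer each piece to the centroidal x-axis using Ī + A·d² with d = y − 37.09:
  rectangular body: d = -12.09 mm → contributes +1 063 193 mm⁴
  semicircular cap: d = 25.65 mm → contributes +1 018 779 mm⁴
Total I = 2 081 972 mm⁴.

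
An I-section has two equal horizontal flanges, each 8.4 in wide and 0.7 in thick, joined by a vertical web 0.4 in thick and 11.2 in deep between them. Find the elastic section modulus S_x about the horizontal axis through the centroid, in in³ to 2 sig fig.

S_x ≈ 74 in³

Break the section into simple shapes (no overlaps), measuring from the bottom-left corner of the bounding box.
Bottom flange: 8.4 × 0.7, A = 5.88 in², y = 0.35 in, Ī = 0.2401 in⁴.
Web: 0.4 × 11.2, A = 4.48 in², y = 6.3 in, Ī = 46.83 in⁴.
Top flange: 8.4 × 0.7, A = 5.88 in², y = 12.25 in, Ī = 0.2401 in⁴.
By symmetry the centroid is at mid-height, ȳ = 6.3 in.
Transfer each piece to the horizontal axis through the centroid using Ī + A·d² with d = y − 6.3:
  bottom flange: d = -5.95 in → contributes +208.4 in⁴
  web: d = 0 in → contributes +46.83 in⁴
  top flange: d = 5.95 in → contributes +208.4 in⁴
Total I = 463.6 in⁴.
Extreme fibre distance c = 6.3 in; S = I/c = 73.59 in³.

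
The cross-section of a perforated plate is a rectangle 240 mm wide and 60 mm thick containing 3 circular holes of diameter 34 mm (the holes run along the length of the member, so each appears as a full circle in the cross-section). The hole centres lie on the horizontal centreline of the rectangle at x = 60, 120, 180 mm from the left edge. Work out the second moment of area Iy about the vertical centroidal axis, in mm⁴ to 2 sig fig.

Treat the section as a set of non-overlapping primitives; coordinates are from the bounding-box lower-left.
Plate: 240 × 60, A = 14 400 mm², x = 120 mm, Ī = 69 120 000 mm⁴.
Hole 1 (subtracted): ⌀34, A = 907.9 mm², x = 60 mm, Ī = 65 597 mm⁴.
Hole 2 (subtracted): ⌀34, A = 907.9 mm², x = 120 mm, Ī = 65 597 mm⁴.
Hole 3 (subtracted): ⌀34, A = 907.9 mm², x = 180 mm, Ī = 65 597 mm⁴.
By symmetry the centroid is at mid-width, x̄ = 120 mm.
Transfer each piece to the vertical centroidal axis using Ī + A·d² with d = x − 120:
  plate: d = 0 mm → contributes +69 120 000 mm⁴
  hole 1: d = -60 mm → contributes −3 334 110 mm⁴
  hole 2: d = 0 mm → contributes −65 597 mm⁴
  hole 3: d = 60 mm → contributes −3 334 110 mm⁴
Total I = 62 386 182 mm⁴.

Iy ≈ 6.2 × 10⁷ mm⁴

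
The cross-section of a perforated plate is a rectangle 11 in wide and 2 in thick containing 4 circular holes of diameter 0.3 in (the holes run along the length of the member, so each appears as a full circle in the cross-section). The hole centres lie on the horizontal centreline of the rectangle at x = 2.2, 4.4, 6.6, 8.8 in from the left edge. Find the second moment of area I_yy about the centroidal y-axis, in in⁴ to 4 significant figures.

I_yy ≈ 220.1 in⁴

Break the section into simple shapes (no overlaps), measuring from the bottom-left corner of the bounding box.
Plate: 11 × 2, A = 22 in², x = 5.5 in, Ī = 221.833 in⁴.
Hole 1 (subtracted): ⌀0.3, A = 0.0706858 in², x = 2.2 in, Ī = 0.000397608 in⁴.
Hole 2 (subtracted): ⌀0.3, A = 0.0706858 in², x = 4.4 in, Ī = 0.000397608 in⁴.
Hole 3 (subtracted): ⌀0.3, A = 0.0706858 in², x = 6.6 in, Ī = 0.000397608 in⁴.
Hole 4 (subtracted): ⌀0.3, A = 0.0706858 in², x = 8.8 in, Ī = 0.000397608 in⁴.
By symmetry the centroid is at mid-width, x̄ = 5.5 in.
Transfer each piece to the centroidal y-axis using Ī + A·d² with d = x − 5.5:
  plate: d = 0 in → contributes +221.833 in⁴
  hole 1: d = -3.3 in → contributes −0.770166 in⁴
  hole 2: d = -1.1 in → contributes −0.0859275 in⁴
  hole 3: d = 1.1 in → contributes −0.0859275 in⁴
  hole 4: d = 3.3 in → contributes −0.770166 in⁴
Total I = 220.121 in⁴.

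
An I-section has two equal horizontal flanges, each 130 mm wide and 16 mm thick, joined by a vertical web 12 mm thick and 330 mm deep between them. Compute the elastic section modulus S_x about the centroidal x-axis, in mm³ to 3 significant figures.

S_x ≈ 8.87 × 10⁵ mm³

Decompose the section into non-overlapping parts with the origin at the bottom-left of its bounding rectangle.
Bottom flange: 130 × 16, A = 2 080 mm², y = 8 mm, Ī = 44 373 mm⁴.
Web: 12 × 330, A = 3 960 mm², y = 181 mm, Ī = 35 937 000 mm⁴.
Top flange: 130 × 16, A = 2 080 mm², y = 354 mm, Ī = 44 373 mm⁴.
By symmetry the centroid is at mid-height, ȳ = 181 mm.
Transfer each piece to the centroidal x-axis using Ī + A·d² with d = y − 181:
  bottom flange: d = -173 mm → contributes +62 296 693 mm⁴
  web: d = 0 mm → contributes +35 937 000 mm⁴
  top flange: d = 173 mm → contributes +62 296 693 mm⁴
Total I = 160 530 387 mm⁴.
Extreme fibre distance c = 181 mm; S = I/c = 886 908 mm³.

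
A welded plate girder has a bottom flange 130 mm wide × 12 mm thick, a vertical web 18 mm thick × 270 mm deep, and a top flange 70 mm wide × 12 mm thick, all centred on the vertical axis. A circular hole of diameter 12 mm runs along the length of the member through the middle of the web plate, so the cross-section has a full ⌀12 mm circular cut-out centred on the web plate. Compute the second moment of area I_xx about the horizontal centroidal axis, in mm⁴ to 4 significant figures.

I_xx ≈ 7.582 × 10⁷ mm⁴

Decompose the section into non-overlapping parts with the origin at the bottom-left of its bounding rectangle.
Bottom plate: 130 × 12, A = 1 560 mm², y = 6 mm, Ī = 18 720 mm⁴.
Web plate: 18 × 270, A = 4 860 mm², y = 147 mm, Ī = 29 524 500 mm⁴.
Top plate: 70 × 12, A = 840 mm², y = 288 mm, Ī = 10 080 mm⁴.
Hole (subtracted): ⌀12, A = 113.097 mm², y = 147 mm, Ī = 1017.88 mm⁴.
Centroid: ȳ = ΣA·y / ΣA = 132.795 mm.
Transfer each piece to the horizontal centroidal axis using Ī + A·d² with d = y − 132.795:
  bottom plate: d = -126.795 mm → contributes +25 098 893 mm⁴
  web plate: d = 14.2048 mm → contributes +30 505 127 mm⁴
  top plate: d = 155.205 mm → contributes +20 244 433 mm⁴
  hole: d = 14.2048 mm → contributes −23838.1 mm⁴
Total I = 75 824 615 mm⁴.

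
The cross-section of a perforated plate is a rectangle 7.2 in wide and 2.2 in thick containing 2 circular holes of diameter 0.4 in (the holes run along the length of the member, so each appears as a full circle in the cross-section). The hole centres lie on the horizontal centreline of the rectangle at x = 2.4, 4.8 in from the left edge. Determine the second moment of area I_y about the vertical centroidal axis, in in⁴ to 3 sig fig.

Split into non-overlapping primitives; take the origin at the lower-left of the bounding box.
Plate: 7.2 × 2.2, A = 15.84 in², x = 3.6 in, Ī = 68.429 in⁴.
Hole 1 (subtracted): ⌀0.4, A = 0.12566 in², x = 2.4 in, Ī = 0.0012566 in⁴.
Hole 2 (subtracted): ⌀0.4, A = 0.12566 in², x = 4.8 in, Ī = 0.0012566 in⁴.
By symmetry the centroid is at mid-width, x̄ = 3.6 in.
Transfer each piece to the vertical centroidal axis using Ī + A·d² with d = x − 3.6:
  plate: d = 0 in → contributes +68.429 in⁴
  hole 1: d = -1.2 in → contributes −0.18221 in⁴
  hole 2: d = 1.2 in → contributes −0.18221 in⁴
Total I = 68.064 in⁴.

I_y ≈ 68.1 in⁴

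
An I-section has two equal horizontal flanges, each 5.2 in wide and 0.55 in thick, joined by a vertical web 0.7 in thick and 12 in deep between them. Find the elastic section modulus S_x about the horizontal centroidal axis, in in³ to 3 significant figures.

Split into non-overlapping primitives; take the origin at the lower-left of the bounding box.
Bottom flange: 5.2 × 0.55, A = 2.86 in², y = 0.275 in, Ī = 0.072096 in⁴.
Web: 0.7 × 12, A = 8.4 in², y = 6.55 in, Ī = 100.8 in⁴.
Top flange: 5.2 × 0.55, A = 2.86 in², y = 12.825 in, Ī = 0.072096 in⁴.
By symmetry the centroid is at mid-height, ȳ = 6.55 in.
Transfer each piece to the horizontal centroidal axis using Ī + A·d² with d = y − 6.55:
  bottom flange: d = -6.275 in → contributes +112.69 in⁴
  web: d = 0 in → contributes +100.8 in⁴
  top flange: d = 6.275 in → contributes +112.69 in⁴
Total I = 326.17 in⁴.
Extreme fibre distance c = 6.55 in; S = I/c = 49.797 in³.

S_x ≈ 49.8 in³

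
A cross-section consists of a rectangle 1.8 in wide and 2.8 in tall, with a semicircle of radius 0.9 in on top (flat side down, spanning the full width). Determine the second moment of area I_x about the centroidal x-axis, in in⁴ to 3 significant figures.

I_x ≈ 6.59 in⁴

Decompose the section into non-overlapping parts with the origin at the bottom-left of its bounding rectangle.
Rectangular body: 1.8 × 2.8, A = 5.04 in², y = 1.4 in, Ī = 3.2928 in⁴.
Semicircular cap: semicircle r = 0.9, A = 1.2723 in², y = 3.182 in, Ī = 0.072012 in⁴.
Centroid: ȳ = ΣA·y / ΣA = 1.7592 in.
Transfer each piece to the centroidal x-axis using Ī + A·d² with d = y − 1.7592:
  rectangular body: d = -0.35918 in → contributes +3.943 in⁴
  semicircular cap: d = 1.4228 in → contributes +2.6477 in⁴
Total I = 6.5907 in⁴.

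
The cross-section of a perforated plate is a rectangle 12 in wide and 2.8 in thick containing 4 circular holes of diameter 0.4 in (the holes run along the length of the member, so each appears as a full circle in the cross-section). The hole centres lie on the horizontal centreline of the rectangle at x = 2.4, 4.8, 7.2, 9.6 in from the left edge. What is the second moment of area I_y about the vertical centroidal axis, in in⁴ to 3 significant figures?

Decompose the section into non-overlapping parts with the origin at the bottom-left of its bounding rectangle.
Plate: 12 × 2.8, A = 33.6 in², x = 6 in, Ī = 403.2 in⁴.
Hole 1 (subtracted): ⌀0.4, A = 0.12566 in², x = 2.4 in, Ī = 0.0012566 in⁴.
Hole 2 (subtracted): ⌀0.4, A = 0.12566 in², x = 4.8 in, Ī = 0.0012566 in⁴.
Hole 3 (subtracted): ⌀0.4, A = 0.12566 in², x = 7.2 in, Ī = 0.0012566 in⁴.
Hole 4 (subtracted): ⌀0.4, A = 0.12566 in², x = 9.6 in, Ī = 0.0012566 in⁴.
By symmetry the centroid is at mid-width, x̄ = 6 in.
Transfer each piece to the vertical centroidal axis using Ī + A·d² with d = x − 6:
  plate: d = 0 in → contributes +403.2 in⁴
  hole 1: d = -3.6 in → contributes −1.6299 in⁴
  hole 2: d = -1.2 in → contributes −0.18221 in⁴
  hole 3: d = 1.2 in → contributes −0.18221 in⁴
  hole 4: d = 3.6 in → contributes −1.6299 in⁴
Total I = 399.58 in⁴.

I_y ≈ 400 in⁴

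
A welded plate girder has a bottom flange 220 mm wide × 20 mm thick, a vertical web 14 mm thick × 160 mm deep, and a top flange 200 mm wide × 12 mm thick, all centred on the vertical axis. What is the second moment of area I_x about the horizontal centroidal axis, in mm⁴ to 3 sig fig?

I_x ≈ 5.44 × 10⁷ mm⁴

Break the section into simple shapes (no overlaps), measuring from the bottom-left corner of the bounding box.
Bottom plate: 220 × 20, A = 4 400 mm², y = 10 mm, Ī = 146 667 mm⁴.
Web plate: 14 × 160, A = 2 240 mm², y = 100 mm, Ī = 4 778 667 mm⁴.
Top plate: 200 × 12, A = 2 400 mm², y = 186 mm, Ī = 28 800 mm⁴.
Centroid: ȳ = ΣA·y / ΣA = 79.027 mm.
Transfer each piece to the horizontal centroidal axis using Ī + A·d² with d = y − 79.027:
  bottom plate: d = -69.027 mm → contributes +21 111 190 mm⁴
  web plate: d = 20.973 mm → contributes +5 764 011 mm⁴
  top plate: d = 106.97 mm → contributes +27 492 766 mm⁴
Total I = 54 367 967 mm⁴.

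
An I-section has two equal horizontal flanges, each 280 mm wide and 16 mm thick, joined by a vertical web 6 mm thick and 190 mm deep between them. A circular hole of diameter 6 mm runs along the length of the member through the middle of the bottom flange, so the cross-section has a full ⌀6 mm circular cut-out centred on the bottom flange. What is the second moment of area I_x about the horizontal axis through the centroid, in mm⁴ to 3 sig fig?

I_x ≈ 9.84 × 10⁷ mm⁴

Split into non-overlapping primitives; take the origin at the lower-left of the bounding box.
Bottom flange: 280 × 16, A = 4 480 mm², y = 8 mm, Ī = 95 573 mm⁴.
Web: 6 × 190, A = 1 140 mm², y = 111 mm, Ī = 3 429 500 mm⁴.
Top flange: 280 × 16, A = 4 480 mm², y = 214 mm, Ī = 95 573 mm⁴.
Hole (subtracted): ⌀6, A = 28.274 mm², y = 8 mm, Ī = 63.617 mm⁴.
Centroid: ȳ = ΣA·y / ΣA = 111.29 mm.
Transfer each piece to the horizontal axis through the centroid using Ī + A·d² with d = y − 111.29:
  bottom flange: d = -103.29 mm → contributes +47 891 120 mm⁴
  web: d = -0.28915 mm → contributes +3 429 595 mm⁴
  top flange: d = 102.71 mm → contributes +47 357 416 mm⁴
  hole: d = -103.29 mm → contributes −301 713 mm⁴
Total I = 98 376 419 mm⁴.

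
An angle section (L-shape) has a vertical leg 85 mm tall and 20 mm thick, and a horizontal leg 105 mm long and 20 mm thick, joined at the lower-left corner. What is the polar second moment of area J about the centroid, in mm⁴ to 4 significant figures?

J ≈ 5.401 × 10⁶ mm⁴

Break the section into simple shapes (no overlaps), measuring from the bottom-left corner of the bounding box.
Vertical leg: 20 × 85, A = 1 700 mm², y = 42.5 mm, Ī = 1 023 542 mm⁴.
Horizontal leg (remainder): 85 × 20, A = 1 700 mm², y = 10 mm, Ī = 56666.7 mm⁴.
Centroid: ȳ = ΣA·y / ΣA = 26.25 mm.
Transfer each piece to the centroidal x-axis using Ī + A·d² with d = y − 26.25:
  vertical leg: d = 16.25 mm → contributes +1 472 448 mm⁴
  horizontal leg (remainder): d = -16.25 mm → contributes +505 573 mm⁴
Total I = 1 978 021 mm⁴.
For the y-axis: x̄ = 36.25 mm.
Repeating about the centroidal y-axis gives I_y = 3 423 021 mm⁴.
Polar second moment: J = I_x + I_y = 5 401 042 mm⁴.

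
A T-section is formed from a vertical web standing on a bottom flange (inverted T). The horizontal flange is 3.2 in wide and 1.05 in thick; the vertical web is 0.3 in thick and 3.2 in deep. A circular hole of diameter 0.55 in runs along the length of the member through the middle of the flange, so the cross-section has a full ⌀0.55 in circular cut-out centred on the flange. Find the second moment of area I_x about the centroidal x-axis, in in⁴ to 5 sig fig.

Split into non-overlapping primitives; take the origin at the lower-left of the bounding box.
Flange: 3.2 × 1.05, A = 3.36 in², y = 0.525 in, Ī = 0.3087 in⁴.
Web: 0.3 × 3.2, A = 0.96 in², y = 2.65 in, Ī = 0.8192 in⁴.
Hole (subtracted): ⌀0.55, A = 0.2375829 in², y = 0.525 in, Ī = 0.004491803 in⁴.
Centroid: ȳ = ΣA·y / ΣA = 1.024704 in.
Transfer each piece to the centroidal x-axis using Ī + A·d² with d = y − 1.024704:
  flange: d = -0.499704 in → contributes +1.147706 in⁴
  web: d = 1.625296 in → contributes +3.355124 in⁴
  hole: d = -0.499704 in → contributes −0.06381723 in⁴
Total I = 4.439012 in⁴.

I_x ≈ 4.4390 in⁴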